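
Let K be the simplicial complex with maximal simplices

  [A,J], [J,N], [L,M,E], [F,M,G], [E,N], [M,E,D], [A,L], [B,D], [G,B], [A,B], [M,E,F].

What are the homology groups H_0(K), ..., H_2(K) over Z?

H_0 ≅ Z,  H_1 ≅ Z^3,  H_2 = 0.

We work with the vertex ordering A < B < D < E < F < G < J < L < M < N. The simplices of K, each written with vertices in increasing order, are:

  0-simplices (10): A, B, D, E, F, G, J, L, M, N
  1-simplices (16): AB, AJ, AL, BD, BG, DE, DM, EF, EL, EM, EN, FG, FM, GM, JN, LM
  2-simplices (4): DEM, EFM, ELM, FGM

Hence C_0 ≅ Z^10, C_1 ≅ Z^16, C_2 ≅ Z^4.

The boundary map ∂_1: C_1 → C_0 maps an edge to its endpoints' difference, ∂[p,q] = q − p.
This gives a 10×16 integer matrix of rank 9; reducing to Smith normal form yields diagonal entries (1,1,1,1,1,1,1,1,1).

∂_2: C_2 → C_1 maps a triangle to the signed sum of its edges. For instance
  ∂FGM = GM − FM + FG,
  ∂EFM = FM − EM + EF.
As a 16×4 matrix over Z this has rank 4, with invariant factors (1,1,1,1).

From H_k ≅ ker(∂_k) / im(∂_{k+1}) we obtain:

  H_0: rank C_0 − rank ∂_1 = 10 − 9 = 1, and the invariant factors of ∂_1 are all 1, so H_0 = Z.
  H_1: rank ker ∂_1 − rank ∂_2 = (16 − 9) − 4 = 3, and the invariant factors of ∂_2 are all 1, so H_1 = Z^3.
  H_2: rank ker ∂_2 − rank ∂_3 = (4 − 4) − 0 = 0, and there is no ∂_3, so H_2 = 0.

As a check, the Euler characteristic is 10 − 16 + 4 = -2, which agrees with 1 − 3 + 0 = -2.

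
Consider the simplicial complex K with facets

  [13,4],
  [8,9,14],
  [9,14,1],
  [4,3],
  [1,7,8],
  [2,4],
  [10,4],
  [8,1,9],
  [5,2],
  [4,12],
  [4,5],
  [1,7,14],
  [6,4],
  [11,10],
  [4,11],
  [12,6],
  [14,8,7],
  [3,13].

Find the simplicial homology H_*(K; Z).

H_0 ≅ Z^2,  H_1 ≅ Z^4,  H_2 ≅ Z.

Fix the vertex order 1 < 2 < 3 < 4 < 5 < 6 < 7 < 8 < 9 < 10 < 11 < 12 < 13 < 14 and write every simplex with vertices in increasing order. Then dim K = 2 and the simplices of K are:

  0-simplices (14): [1], [2], [3], [4], [5], [6], [7], [8], [9], [10], [11], [12], [13], [14]
  1-simplices (21): [1,7], [1,8], [1,9], [1,14], [2,4], [2,5], [3,4], [3,13], [4,5], [4,6], [4,10], [4,11], [4,12], [4,13], [6,12], [7,8], [7,14], [8,9], [8,14], [9,14], [10,11]
  2-simplices (6): [1,7,8], [1,7,14], [1,8,9], [1,9,14], [7,8,14], [8,9,14]

giving chain groups C_0 ≅ Z^14, C_1 ≅ Z^21, C_2 ≅ Z^6.

∂_1: C_1 → C_0 sends each edge [p,q] (with p < q) to q − p.
This gives a 14×21 integer matrix of rank 12; reducing to Smith normal form yields diagonal entries (1,1,1,1,1,1,1,1,1,1,1,1).

∂_2: C_2 → C_1 sends each 2-simplex [p,q,r] to [q,r] − [p,r] + [p,q]. For instance
  ∂[1,7,8] = [7,8] − [1,8] + [1,7],
  ∂[8,9,14] = [9,14] − [8,14] + [8,9].
As a 21×6 matrix over Z this has rank 5, with invariant factors (1,1,1,1,1).

Now H_k = ker ∂_k / im ∂_{k+1}, so:

  H_0: rank C_0 − rank ∂_1 = 14 − 12 = 2, and the invariant factors of ∂_1 are all 1, so H_0 = Z^2.
  H_1: rank ker ∂_1 − rank ∂_2 = (21 − 12) − 5 = 4, and the invariant factors of ∂_2 are all 1, so H_1 = Z^4.
  H_2: rank ker ∂_2 − rank ∂_3 = (6 − 5) − 0 = 1, and there is no ∂_3, so H_2 = Z.

As a check, the Euler characteristic is 14 − 21 + 6 = -1, which agrees with 2 − 4 + 1 = -1.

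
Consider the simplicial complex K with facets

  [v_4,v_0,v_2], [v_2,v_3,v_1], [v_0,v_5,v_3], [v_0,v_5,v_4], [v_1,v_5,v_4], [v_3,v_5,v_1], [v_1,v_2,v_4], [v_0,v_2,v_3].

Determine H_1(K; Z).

H_1 = 0.

Take the total order v_0 < v_1 < v_2 < v_3 < v_4 < v_5 on the vertex set. Then K (dimension 2) consists of the simplices:

  0-simplices (6): [v_0], [v_1], [v_2], [v_3], [v_4], [v_5]
  1-simplices (12): [v_0,v_2], [v_0,v_3], [v_0,v_4], [v_0,v_5], [v_1,v_2], [v_1,v_3], [v_1,v_4], [v_1,v_5], [v_2,v_3], [v_2,v_4], [v_3,v_5], [v_4,v_5]
  2-simplices (8): [v_0,v_2,v_3], [v_0,v_2,v_4], [v_0,v_3,v_5], [v_0,v_4,v_5], [v_1,v_2,v_3], [v_1,v_2,v_4], [v_1,v_3,v_5], [v_1,v_4,v_5]

Hence C_0 ≅ Z^6, C_1 ≅ Z^12, C_2 ≅ Z^8.

Boundary ∂_1: C_1 → C_0 maps an edge to its endpoints' difference, ∂[p,q] = q − p.
This gives a 6×12 integer matrix of rank 5; reducing to Smith normal form yields diagonal entries (1,1,1,1,1).

∂_2: C_2 → C_1 sends each 2-simplex [p,q,r] to [q,r] − [p,r] + [p,q]. For instance
  ∂[v_0,v_2,v_3] = [v_2,v_3] − [v_0,v_3] + [v_0,v_2],
  ∂[v_0,v_2,v_4] = [v_2,v_4] − [v_0,v_4] + [v_0,v_2].
The resulting 12×8 matrix has rank 7, and its Smith normal form has invariant factors (1,1,1,1,1,1,1).

Reading off H_k = ker ∂_k / im ∂_{k+1}:

  H_1: rank ker ∂_1 − rank ∂_2 = (12 − 5) − 7 = 0, and the invariant factors of ∂_2 are all 1, so H_1 ≅ 0.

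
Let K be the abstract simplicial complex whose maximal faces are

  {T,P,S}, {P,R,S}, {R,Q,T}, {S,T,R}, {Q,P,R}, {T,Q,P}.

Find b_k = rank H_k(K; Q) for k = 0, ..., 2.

K has 5 vertices, 9 edges, 6 triangles.
rank ∂_0 = 0, rank ∂_1 = 4 ⇒ b_0 = 5 − 0 − 4 = 1; all invariant factors of ∂_1 are 1 so no torsion. So H_0 ≅ Z.
rank ∂_1 = 4, rank ∂_2 = 5 ⇒ b_1 = 9 − 4 − 5 = 0; all invariant factors of ∂_2 are 1 so no torsion. So H_1 ≅ 0.
rank ∂_2 = 5, rank ∂_3 = 0 ⇒ b_2 = 6 − 5 − 0 = 1. So H_2 ≅ Z.

b_0 = 1, b_1 = 0, b_2 = 1.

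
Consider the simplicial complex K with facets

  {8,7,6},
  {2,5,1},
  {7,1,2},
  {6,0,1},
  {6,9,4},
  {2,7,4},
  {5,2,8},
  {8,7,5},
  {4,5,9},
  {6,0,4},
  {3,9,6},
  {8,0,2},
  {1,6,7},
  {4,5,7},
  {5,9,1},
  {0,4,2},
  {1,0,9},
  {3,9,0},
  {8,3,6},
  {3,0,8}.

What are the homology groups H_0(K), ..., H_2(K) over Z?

We work with the vertex ordering 0 < 1 < 2 < 3 < 4 < 5 < 6 < 7 < 8 < 9. The simplices of K, each written with vertices in increasing order, are:

  0-simplices (10): [0], [1], [2], [3], [4], [5], [6], [7], [8], [9]
  1-simplices (30): (30 of them)
  2-simplices (20): (20 of them)

giving chain groups C_0 ≅ Z^10, C_1 ≅ Z^30, C_2 ≅ Z^20.

Boundary ∂_1: C_1 → C_0 maps an edge to its endpoints' difference, ∂[p,q] = q − p. For instance
  ∂[4,7] = [7] − [4].
The resulting 10×30 matrix has rank 9, and its Smith normal form has invariant factors (1,1,1,1,1,1,1,1,1).

The boundary map ∂_2: C_2 → C_1 maps a triangle to the signed sum of its edges. For instance
  ∂[0,2,4] = [2,4] − [0,4] + [0,2],
  ∂[5,7,8] = [7,8] − [5,8] + [5,7].
As a 30×20 matrix over Z this has rank 20, with invariant factors (1,1,1,1,1,1,1,1,1,1,1,1,1,1,1,1,1,1,1,2).

From H_k ≅ ker(∂_k) / im(∂_{k+1}) we obtain:

  H_0: rank C_0 − rank ∂_1 = 10 − 9 = 1, and the invariant factors of ∂_1 are all 1, so H_0 ≅ Z.
  H_1: rank ker ∂_1 − rank ∂_2 = (30 − 9) − 20 = 1, and ∂_2 has invariant factor 2 > 1, so H_1 ≅ Z ⊕ Z/2.
  H_2: rank ker ∂_2 − rank ∂_3 = (20 − 20) − 0 = 0, and there is no ∂_3, so H_2 ≅ 0.

H_0 ≅ Z,  H_1 ≅ Z ⊕ Z/2,  H_2 = 0.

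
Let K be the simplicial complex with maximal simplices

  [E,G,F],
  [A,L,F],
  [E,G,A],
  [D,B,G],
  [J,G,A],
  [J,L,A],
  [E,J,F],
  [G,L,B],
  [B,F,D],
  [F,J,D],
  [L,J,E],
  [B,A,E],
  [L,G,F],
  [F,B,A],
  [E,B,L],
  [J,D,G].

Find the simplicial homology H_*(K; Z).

H_0 ≅ Z,  H_1 ≅ Z^2,  H_2 ≅ Z.

Take the total order A < B < D < E < F < G < J < L on the vertex set. Then K (dimension 2) consists of the simplices:

  0-simplices (8): A, B, D, E, F, G, J, L
  1-simplices (24): AB, AE, AF, AG, AJ, AL, BD, BE, BF, BG, BL, DF, DG, DJ, EF, EG, EJ, EL, FG, FJ, FL, GJ, GL, JL
  2-simplices (16): ABE, ABF, AEG, AFL, AGJ, AJL, BDF, BDG, BEL, BGL, DFJ, DGJ, EFG, EFJ, EJL, FGL

giving chain groups C_0 ≅ Z^8, C_1 ≅ Z^24, C_2 ≅ Z^16.

∂_1: C_1 → C_0 is given by ∂[p,q] = [q] − [p]. For instance
  ∂GJ = J − G.
The 8×24 boundary matrix has rank 7 and Smith normal form diag(1,1,1,1,1,1,1).

Boundary ∂_2: C_2 → C_1 maps a triangle to the signed sum of its edges. For instance
  ∂EJL = JL − EL + EJ,
  ∂BDF = DF − BF + BD.
This gives a 24×16 integer matrix of rank 15; reducing to Smith normal form yields diagonal entries (1,1,1,1,1,1,1,1,1,1,1,1,1,1,1).

From H_k ≅ ker(∂_k) / im(∂_{k+1}) we obtain:

  H_0: rank C_0 − rank ∂_1 = 8 − 7 = 1, and the invariant factors of ∂_1 are all 1, so H_0 = Z.
  H_1: rank ker ∂_1 − rank ∂_2 = (24 − 7) − 15 = 2, and the invariant factors of ∂_2 are all 1, so H_1 = Z^2.
  H_2: rank ker ∂_2 − rank ∂_3 = (16 − 15) − 0 = 1, and there is no ∂_3, so H_2 = Z.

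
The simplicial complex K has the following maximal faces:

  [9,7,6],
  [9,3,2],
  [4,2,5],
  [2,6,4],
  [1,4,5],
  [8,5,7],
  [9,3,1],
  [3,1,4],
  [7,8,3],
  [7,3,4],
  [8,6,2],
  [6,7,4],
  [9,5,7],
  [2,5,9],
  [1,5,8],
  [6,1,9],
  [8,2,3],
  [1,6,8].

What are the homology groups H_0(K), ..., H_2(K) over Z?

We work with the vertex ordering 1 < 2 < 3 < 4 < 5 < 6 < 7 < 8 < 9. The simplices of K, each written with vertices in increasing order, are:

  0-simplices (9): [1], [2], [3], [4], [5], [6], [7], [8], [9]
  1-simplices (27): (27 of them)
  2-simplices (18): [1,3,4], [1,3,9], [1,4,5], [1,5,8], [1,6,8], [1,6,9], [2,3,8], [2,3,9], [2,4,5], [2,4,6], [2,5,9], [2,6,8], [3,4,7], [3,7,8], [4,6,7], [5,7,8], [5,7,9], [6,7,9]

Hence C_0 ≅ Z^9, C_1 ≅ Z^27, C_2 ≅ Z^18.

The boundary map ∂_1: C_1 → C_0 maps an edge to its endpoints' difference, ∂[p,q] = q − p. For instance
  ∂[1,6] = [6] − [1].
The resulting 9×27 matrix has rank 8, and its Smith normal form has invariant factors (1,1,1,1,1,1,1,1).

The boundary map ∂_2: C_2 → C_1 maps a triangle to the signed sum of its edges. For instance
  ∂[1,4,5] = [4,5] − [1,5] + [1,4],
  ∂[2,3,8] = [3,8] − [2,8] + [2,3].
The resulting 27×18 matrix has rank 17, and its Smith normal form has invariant factors (1,1,1,1,1,1,1,1,1,1,1,1,1,1,1,1,1).

Reading off H_k = ker ∂_k / im ∂_{k+1}:

  H_0: rank C_0 − rank ∂_1 = 9 − 8 = 1, and the invariant factors of ∂_1 are all 1, so H_0 = Z.
  H_1: rank ker ∂_1 − rank ∂_2 = (27 − 8) − 17 = 2, and the invariant factors of ∂_2 are all 1, so H_1 = Z^2.
  H_2: rank ker ∂_2 − rank ∂_3 = (18 − 17) − 0 = 1, and there is no ∂_3, so H_2 = Z.

(K is a triangulation of the torus T^2.)

H_0 = Z,  H_1 = Z^2,  H_2 = Z.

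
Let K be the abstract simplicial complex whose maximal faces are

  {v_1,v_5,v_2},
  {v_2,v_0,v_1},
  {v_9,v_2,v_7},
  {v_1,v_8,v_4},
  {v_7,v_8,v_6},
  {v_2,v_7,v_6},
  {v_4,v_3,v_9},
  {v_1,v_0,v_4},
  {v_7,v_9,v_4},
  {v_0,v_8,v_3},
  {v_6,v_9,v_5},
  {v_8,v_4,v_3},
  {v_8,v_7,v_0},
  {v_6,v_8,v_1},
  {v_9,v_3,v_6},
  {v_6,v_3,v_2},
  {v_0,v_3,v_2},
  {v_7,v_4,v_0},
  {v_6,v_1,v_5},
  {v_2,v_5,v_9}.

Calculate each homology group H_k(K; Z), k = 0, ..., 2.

H_0 = Z,  H_1 = Z ⊕ Z/2Z,  H_2 = 0.

Fix the vertex order v_0 < v_1 < v_2 < v_3 < v_4 < v_5 < v_6 < v_7 < v_8 < v_9 and write every simplex with vertices in increasing order. Then dim K = 2 and the simplices of K are:

  0-simplices (10): [v_0], [v_1], [v_2], [v_3], [v_4], [v_5], [v_6], [v_7], [v_8], [v_9]
  1-simplices (30): (30 of them)
  2-simplices (20): (20 of them)

so the chain groups are C_0 ≅ Z^10, C_1 ≅ Z^30, C_2 ≅ Z^20.

Boundary ∂_1: C_1 → C_0 maps an edge to its endpoints' difference, ∂[p,q] = q − p.
The resulting 10×30 matrix has rank 9, and its Smith normal form has invariant factors (1,1,1,1,1,1,1,1,1).

The boundary map ∂_2: C_2 → C_1 maps a triangle to the signed sum of its edges. For instance
  ∂[v_0,v_1,v_2] = [v_1,v_2] − [v_0,v_2] + [v_0,v_1],
  ∂[v_2,v_6,v_7] = [v_6,v_7] − [v_2,v_7] + [v_2,v_6].
The 30×20 boundary matrix has rank 20 and Smith normal form diag(1,1,1,1,1,1,1,1,1,1,1,1,1,1,1,1,1,1,1,2).

From H_k ≅ ker(∂_k) / im(∂_{k+1}) we obtain:

  H_0: rank C_0 − rank ∂_1 = 10 − 9 = 1, and the invariant factors of ∂_1 are all 1, so H_0 ≅ Z.
  H_1: rank ker ∂_1 − rank ∂_2 = (30 − 9) − 20 = 1, and ∂_2 has invariant factor 2 > 1, so H_1 ≅ Z ⊕ Z/2Z.
  H_2: rank ker ∂_2 − rank ∂_3 = (20 − 20) − 0 = 0, and there is no ∂_3, so H_2 ≅ 0.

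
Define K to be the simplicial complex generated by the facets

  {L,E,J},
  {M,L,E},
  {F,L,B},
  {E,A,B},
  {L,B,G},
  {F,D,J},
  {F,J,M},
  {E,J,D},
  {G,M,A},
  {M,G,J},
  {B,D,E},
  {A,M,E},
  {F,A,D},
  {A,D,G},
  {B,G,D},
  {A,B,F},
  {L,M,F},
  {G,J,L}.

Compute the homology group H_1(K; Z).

Take the total order A < B < D < E < F < G < J < L < M on the vertex set. Then K (dimension 2) consists of the simplices:

  0-simplices (9): A, B, D, E, F, G, J, L, M
  1-simplices (27): AB, AD, AE, AF, AG, AM, BD, BE, BF, BG, BL, DE, DF, DG, DJ, EJ, EL, EM, FJ, FL, FM, GJ, GL, GM, JL, JM, LM
  2-simplices (18): ABE, ABF, ADF, ADG, AEM, AGM, BDE, BDG, BFL, BGL, DEJ, DFJ, EJL, ELM, FJM, FLM, GJL, GJM

Hence C_0 ≅ Z^9, C_1 ≅ Z^27, C_2 ≅ Z^18.

Boundary ∂_1: C_1 → C_0 sends each edge [p,q] (with p < q) to q − p.
The resulting 9×27 matrix has rank 8, and its Smith normal form has invariant factors (1,1,1,1,1,1,1,1).

∂_2: C_2 → C_1 maps a triangle to the signed sum of its edges. For instance
  ∂ADG = DG − AG + AD,
  ∂AGM = GM − AM + AG.
This gives a 27×18 integer matrix of rank 18; reducing to Smith normal form yields diagonal entries (1,1,1,1,1,1,1,1,1,1,1,1,1,1,1,1,1,2).

From H_k ≅ ker(∂_k) / im(∂_{k+1}) we obtain:

  H_1: rank ker ∂_1 − rank ∂_2 = (27 − 8) − 18 = 1, and ∂_2 has invariant factor 2 > 1, so H_1 = Z ⊕ Z/2.

(K is a triangulation of the Klein bottle.)

H_1 = Z ⊕ Z/2.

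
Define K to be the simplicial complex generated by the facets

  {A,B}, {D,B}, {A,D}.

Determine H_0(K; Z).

Order the vertices as A < B < D. Listing each simplex with vertices in this order, K has dimension 1 with simplices:

  0-simplices (3): A, B, D
  1-simplices (3): AB, AD, BD

giving chain groups C_0 ≅ Z^3, C_1 ≅ Z^3.

The boundary map ∂_1: C_1 → C_0 maps an edge to its endpoints' difference, ∂[p,q] = q − p.
This gives a 3×3 integer matrix of rank 2; reducing to Smith normal form yields diagonal entries (1,1).

Reading off H_k = ker ∂_k / im ∂_{k+1}:

  H_0: rank C_0 − rank ∂_1 = 3 − 2 = 1, and the invariant factors of ∂_1 are all 1, so H_0 ≅ Z.

H_0 ≅ Z.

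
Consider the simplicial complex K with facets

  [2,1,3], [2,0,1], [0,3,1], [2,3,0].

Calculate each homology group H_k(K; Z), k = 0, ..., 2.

H_0 = Z,  H_1 = 0,  H_2 = Z.

Order the vertices as 0 < 1 < 2 < 3. Listing each simplex with vertices in this order, K has dimension 2 with simplices:

  0-simplices (4): [0], [1], [2], [3]
  1-simplices (6): [0,1], [0,2], [0,3], [1,2], [1,3], [2,3]
  2-simplices (4): [0,1,2], [0,1,3], [0,2,3], [1,2,3]

giving chain groups C_0 ≅ Z^4, C_1 ≅ Z^6, C_2 ≅ Z^4.

∂_1: C_1 → C_0 maps an edge to its endpoints' difference, ∂[p,q] = q − p. For instance
  ∂[0,1] = [1] − [0].
This gives a 4×6 integer matrix of rank 3; reducing to Smith normal form yields diagonal entries (1,1,1).

Boundary ∂_2: C_2 → C_1 sends each 2-simplex [p,q,r] to [q,r] − [p,r] + [p,q]. For instance
  ∂[0,2,3] = [2,3] − [0,3] + [0,2],
  ∂[1,2,3] = [2,3] − [1,3] + [1,2].
As a 6×4 matrix over Z this has rank 3, with invariant factors (1,1,1).

Now H_k = ker ∂_k / im ∂_{k+1}, so:

  H_0: rank C_0 − rank ∂_1 = 4 − 3 = 1, and the invariant factors of ∂_1 are all 1, so H_0 = Z.
  H_1: rank ker ∂_1 − rank ∂_2 = (6 − 3) − 3 = 0, and the invariant factors of ∂_2 are all 1, so H_1 = 0.
  H_2: rank ker ∂_2 − rank ∂_3 = (4 − 3) − 0 = 1, and there is no ∂_3, so H_2 = Z.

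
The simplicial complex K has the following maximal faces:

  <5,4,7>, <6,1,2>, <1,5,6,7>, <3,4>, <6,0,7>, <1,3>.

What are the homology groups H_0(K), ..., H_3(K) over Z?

H_0 = Z,  H_1 = Z,  H_2 = 0,  H_3 = 0.

Fix the vertex order 0 < 1 < 2 < 3 < 4 < 5 < 6 < 7 and write every simplex with vertices in increasing order. Then dim K = 3 and the simplices of K are:

  0-simplices (8): [0], [1], [2], [3], [4], [5], [6], [7]
  1-simplices (14): [0,6], [0,7], [1,2], [1,3], [1,5], [1,6], [1,7], [2,6], [3,4], [4,5], [4,7], [5,6], [5,7], [6,7]
  2-simplices (7): [0,6,7], [1,2,6], [1,5,6], [1,5,7], [1,6,7], [4,5,7], [5,6,7]
  3-simplices (1): [1,5,6,7]

giving chain groups C_0 ≅ Z^8, C_1 ≅ Z^14, C_2 ≅ Z^7, C_3 ≅ Z^1.

Boundary ∂_1: C_1 → C_0 maps an edge to its endpoints' difference, ∂[p,q] = q − p.
The resulting 8×14 matrix has rank 7, and its Smith normal form has invariant factors (1,1,1,1,1,1,1).

The boundary map ∂_2: C_2 → C_1 acts by ∂[p,q,r] = [q,r] − [p,r] + [p,q]. For instance
  ∂[1,6,7] = [6,7] − [1,7] + [1,6],
  ∂[5,6,7] = [6,7] − [5,7] + [5,6].
As a 14×7 matrix over Z this has rank 6, with invariant factors (1,1,1,1,1,1).

∂_3: C_3 → C_2 sends each 3-simplex σ to the alternating sum Σ_i (−1)^i (σ with its i-th vertex removed). For instance
  ∂[1,5,6,7] = [5,6,7] − [1,6,7] + [1,5,7] − [1,5,6].
As a 7×1 matrix over Z this has rank 1, with invariant factors (1).

Reading off H_k = ker ∂_k / im ∂_{k+1}:

  H_0: rank C_0 − rank ∂_1 = 8 − 7 = 1, and the invariant factors of ∂_1 are all 1, so H_0 ≅ Z.
  H_1: rank ker ∂_1 − rank ∂_2 = (14 − 7) − 6 = 1, and the invariant factors of ∂_2 are all 1, so H_1 ≅ Z.
  H_2: rank ker ∂_2 − rank ∂_3 = (7 − 6) − 1 = 0, and the invariant factors of ∂_3 are all 1, so H_2 ≅ 0.
  H_3: rank ker ∂_3 − rank ∂_4 = (1 − 1) − 0 = 0, and there is no ∂_4, so H_3 ≅ 0.

As a check, the Euler characteristic is 8 − 14 + 7 − 1 = 0, which agrees with 1 − 1 + 0 − 0 = 0.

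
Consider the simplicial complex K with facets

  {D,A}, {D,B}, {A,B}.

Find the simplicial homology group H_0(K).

H_0 = Z.

Order the vertices as A < B < D. Listing each simplex with vertices in this order, K has dimension 1 with simplices:

  0-simplices (3): A, B, D
  1-simplices (3): AB, AD, BD

giving chain groups C_0 ≅ Z^3, C_1 ≅ Z^3.

Boundary ∂_1: C_1 → C_0 sends each edge [p,q] (with p < q) to q − p. For instance
  ∂AB = B − A.
The 3×3 boundary matrix has rank 2 and Smith normal form diag(1,1).

From H_k ≅ ker(∂_k) / im(∂_{k+1}) we obtain:

  H_0: rank C_0 − rank ∂_1 = 3 − 2 = 1, and the invariant factors of ∂_1 are all 1, so H_0 ≅ Z.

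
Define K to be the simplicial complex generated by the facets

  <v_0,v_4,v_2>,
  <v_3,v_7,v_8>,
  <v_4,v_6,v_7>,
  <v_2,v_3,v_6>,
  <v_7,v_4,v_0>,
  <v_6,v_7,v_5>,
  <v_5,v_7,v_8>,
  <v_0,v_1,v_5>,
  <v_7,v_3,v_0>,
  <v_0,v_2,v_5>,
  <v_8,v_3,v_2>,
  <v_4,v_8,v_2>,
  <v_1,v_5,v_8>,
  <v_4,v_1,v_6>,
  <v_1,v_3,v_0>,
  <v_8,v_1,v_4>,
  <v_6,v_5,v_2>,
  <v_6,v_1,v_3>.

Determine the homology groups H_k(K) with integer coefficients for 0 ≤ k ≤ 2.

H_0 ≅ Z,  H_1 ≅ Z^2,  H_2 ≅ Z.

Fix the vertex order v_0 < v_1 < v_2 < v_3 < v_4 < v_5 < v_6 < v_7 < v_8 and write every simplex with vertices in increasing order. Then dim K = 2 and the simplices of K are:

  0-simplices (9): [v_0], [v_1], [v_2], [v_3], [v_4], [v_5], [v_6], [v_7], [v_8]
  1-simplices (27): (27 of them)
  2-simplices (18): (18 of them)

Hence C_0 ≅ Z^9, C_1 ≅ Z^27, C_2 ≅ Z^18.

∂_1: C_1 → C_0 is given by ∂[p,q] = [q] − [p]. For instance
  ∂[v_0,v_2] = [v_2] − [v_0].
This gives a 9×27 integer matrix of rank 8; reducing to Smith normal form yields diagonal entries (1,1,1,1,1,1,1,1).

∂_2: C_2 → C_1 acts by ∂[p,q,r] = [q,r] − [p,r] + [p,q]. For instance
  ∂[v_1,v_4,v_8] = [v_4,v_8] − [v_1,v_8] + [v_1,v_4],
  ∂[v_1,v_3,v_6] = [v_3,v_6] − [v_1,v_6] + [v_1,v_3].
The 27×18 boundary matrix has rank 17 and Smith normal form diag(1,1,1,1,1,1,1,1,1,1,1,1,1,1,1,1,1).

Computing H_k = (kernel of ∂_k) / (image of ∂_{k+1}):

  H_0: rank C_0 − rank ∂_1 = 9 − 8 = 1, and the invariant factors of ∂_1 are all 1, so H_0 = Z.
  H_1: rank ker ∂_1 − rank ∂_2 = (27 − 8) − 17 = 2, and the invariant factors of ∂_2 are all 1, so H_1 = Z^2.
  H_2: rank ker ∂_2 − rank ∂_3 = (18 − 17) − 0 = 1, and there is no ∂_3, so H_2 = Z.

(K is a triangulation of the torus T^2.)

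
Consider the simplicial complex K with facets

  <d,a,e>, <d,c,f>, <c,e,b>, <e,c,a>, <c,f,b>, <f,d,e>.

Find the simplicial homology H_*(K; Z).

Fix the vertex order a < b < c < d < e < f and write every simplex with vertices in increasing order. Then dim K = 2 and the simplices of K are:

  0-simplices (6): a, b, c, d, e, f
  1-simplices (12): ac, ad, ae, bc, be, bf, cd, ce, cf, de, df, ef
  2-simplices (6): ace, ade, bce, bcf, cdf, def

giving chain groups C_0 ≅ Z^6, C_1 ≅ Z^12, C_2 ≅ Z^6.

Boundary ∂_1: C_1 → C_0 maps an edge to its endpoints' difference, ∂[p,q] = q − p.
The resulting 6×12 matrix has rank 5, and its Smith normal form has invariant factors (1,1,1,1,1).

Boundary ∂_2: C_2 → C_1 sends each 2-simplex [p,q,r] to [q,r] − [p,r] + [p,q]. For instance
  ∂ace = ce − ae + ac,
  ∂def = ef − df + de.
As a 12×6 matrix over Z this has rank 6, with invariant factors (1,1,1,1,1,1).

Now H_k = ker ∂_k / im ∂_{k+1}, so:

  H_0: rank C_0 − rank ∂_1 = 6 − 5 = 1, and the invariant factors of ∂_1 are all 1, so H_0 = Z.
  H_1: rank ker ∂_1 − rank ∂_2 = (12 − 5) − 6 = 1, and the invariant factors of ∂_2 are all 1, so H_1 = Z.
  H_2: rank ker ∂_2 − rank ∂_3 = (6 − 6) − 0 = 0, and there is no ∂_3, so H_2 = 0.

(K is a triangulation of the cylinder S^1 x I.)

H_0 ≅ Z,  H_1 ≅ Z,  H_2 = 0.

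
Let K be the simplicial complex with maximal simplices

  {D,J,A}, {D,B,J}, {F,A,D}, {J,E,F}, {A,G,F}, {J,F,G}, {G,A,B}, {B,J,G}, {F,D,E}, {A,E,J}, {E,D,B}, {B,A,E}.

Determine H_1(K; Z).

Fix the vertex order A < B < D < E < F < G < J and write every simplex with vertices in increasing order. Then dim K = 2 and the simplices of K are:

  0-simplices (7): A, B, D, E, F, G, J
  1-simplices (18): AB, AD, AE, AF, AG, AJ, BD, BE, BG, BJ, DE, DF, DJ, EF, EJ, FG, FJ, GJ
  2-simplices (12): ABE, ABG, ADF, ADJ, AEJ, AFG, BDE, BDJ, BGJ, DEF, EFJ, FGJ

Hence C_0 ≅ Z^7, C_1 ≅ Z^18, C_2 ≅ Z^12.

Boundary ∂_1: C_1 → C_0 sends each edge [p,q] (with p < q) to q − p.
The resulting 7×18 matrix has rank 6, and its Smith normal form has invariant factors (1,1,1,1,1,1).

Boundary ∂_2: C_2 → C_1 maps a triangle to the signed sum of its edges. For instance
  ∂AEJ = EJ − AJ + AE,
  ∂ABE = BE − AE + AB.
As a 18×12 matrix over Z this has rank 12, with invariant factors (1,1,1,1,1,1,1,1,1,1,1,2).

Computing H_k = (kernel of ∂_k) / (image of ∂_{k+1}):

  H_1: rank ker ∂_1 − rank ∂_2 = (18 − 6) − 12 = 0, and ∂_2 has invariant factor 2 > 1, so H_1 ≅ Z_2.

(K is a triangulation of the real projective plane RP^2.)

H_1 = Z_2.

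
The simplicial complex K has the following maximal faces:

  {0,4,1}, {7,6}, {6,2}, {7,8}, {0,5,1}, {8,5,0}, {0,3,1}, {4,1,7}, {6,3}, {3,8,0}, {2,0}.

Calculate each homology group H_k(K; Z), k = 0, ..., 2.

Take the total order 0 < 1 < 2 < 3 < 4 < 5 < 6 < 7 < 8 on the vertex set. Then K (dimension 2) consists of the simplices:

  0-simplices (9): [0], [1], [2], [3], [4], [5], [6], [7], [8]
  1-simplices (17): [0,1], [0,2], [0,3], [0,4], [0,5], [0,8], [1,3], [1,4], [1,5], [1,7], [2,6], [3,6], [3,8], [4,7], [5,8], [6,7], [7,8]
  2-simplices (6): [0,1,3], [0,1,4], [0,1,5], [0,3,8], [0,5,8], [1,4,7]

giving chain groups C_0 ≅ Z^9, C_1 ≅ Z^17, C_2 ≅ Z^6.

The boundary map ∂_1: C_1 → C_0 sends each edge [p,q] (with p < q) to q − p.
This gives a 9×17 integer matrix of rank 8; reducing to Smith normal form yields diagonal entries (1,1,1,1,1,1,1,1).

Boundary ∂_2: C_2 → C_1 maps a triangle to the signed sum of its edges. For instance
  ∂[0,3,8] = [3,8] − [0,8] + [0,3],
  ∂[0,1,3] = [1,3] − [0,3] + [0,1].
The 17×6 boundary matrix has rank 6 and Smith normal form diag(1,1,1,1,1,1).

Now H_k = ker ∂_k / im ∂_{k+1}, so:

  H_0: rank C_0 − rank ∂_1 = 9 − 8 = 1, and the invariant factors of ∂_1 are all 1, so H_0 = Z.
  H_1: rank ker ∂_1 − rank ∂_2 = (17 − 8) − 6 = 3, and the invariant factors of ∂_2 are all 1, so H_1 = Z^3.
  H_2: rank ker ∂_2 − rank ∂_3 = (6 − 6) − 0 = 0, and there is no ∂_3, so H_2 = 0.

H_0 = Z,  H_1 = Z^3,  H_2 = 0.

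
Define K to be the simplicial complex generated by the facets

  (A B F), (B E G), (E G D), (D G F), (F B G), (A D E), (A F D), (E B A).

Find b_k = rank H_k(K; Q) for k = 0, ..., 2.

Order the vertices as A < B < D < E < F < G. Listing each simplex with vertices in this order, K has dimension 2 with simplices:

  0-simplices (6): A, B, D, E, F, G
  1-simplices (12): AB, AD, AE, AF, BE, BF, BG, DE, DF, DG, EG, FG
  2-simplices (8): ABE, ABF, ADE, ADF, BEG, BFG, DEG, DFG

giving chain groups C_0 ≅ Z^6, C_1 ≅ Z^12, C_2 ≅ Z^8.

The boundary map ∂_1: C_1 → C_0 maps an edge to its endpoints' difference, ∂[p,q] = q − p. For instance
  ∂FG = G − F.
The 6×12 boundary matrix has rank 5 and Smith normal form diag(1,1,1,1,1).

The boundary map ∂_2: C_2 → C_1 maps a triangle to the signed sum of its edges. For instance
  ∂BEG = EG − BG + BE,
  ∂ABF = BF − AF + AB.
As a 12×8 matrix over Z this has rank 7, with invariant factors (1,1,1,1,1,1,1).

Reading off H_k = ker ∂_k / im ∂_{k+1}:

  H_0: rank C_0 − rank ∂_1 = 6 − 5 = 1, and the invariant factors of ∂_1 are all 1, so H_0 = Z.
  H_1: rank ker ∂_1 − rank ∂_2 = (12 − 5) − 7 = 0, and the invariant factors of ∂_2 are all 1, so H_1 = 0.
  H_2: rank ker ∂_2 − rank ∂_3 = (8 − 7) − 0 = 1, and there is no ∂_3, so H_2 = Z.

Hence the Betti numbers are b_0 = 1, b_1 = 0, b_2 = 1.

b_0 = 1, b_1 = 0, b_2 = 1.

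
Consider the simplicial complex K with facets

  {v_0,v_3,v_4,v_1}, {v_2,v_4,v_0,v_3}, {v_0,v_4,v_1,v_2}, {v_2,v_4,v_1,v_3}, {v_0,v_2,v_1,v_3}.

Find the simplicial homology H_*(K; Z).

Fix the vertex order v_0 < v_1 < v_2 < v_3 < v_4 and write every simplex with vertices in increasing order. Then dim K = 3 and the simplices of K are:

  0-simplices (5): [v_0], [v_1], [v_2], [v_3], [v_4]
  1-simplices (10): [v_0,v_1], [v_0,v_2], [v_0,v_3], [v_0,v_4], [v_1,v_2], [v_1,v_3], [v_1,v_4], [v_2,v_3], [v_2,v_4], [v_3,v_4]
  2-simplices (10): [v_0,v_1,v_2], [v_0,v_1,v_3], [v_0,v_1,v_4], [v_0,v_2,v_3], [v_0,v_2,v_4], [v_0,v_3,v_4], [v_1,v_2,v_3], [v_1,v_2,v_4], [v_1,v_3,v_4], [v_2,v_3,v_4]
  3-simplices (5): [v_0,v_1,v_2,v_3], [v_0,v_1,v_2,v_4], [v_0,v_1,v_3,v_4], [v_0,v_2,v_3,v_4], [v_1,v_2,v_3,v_4]

giving chain groups C_0 ≅ Z^5, C_1 ≅ Z^10, C_2 ≅ Z^10, C_3 ≅ Z^5.

The boundary map ∂_1: C_1 → C_0 maps an edge to its endpoints' difference, ∂[p,q] = q − p.
The resulting 5×10 matrix has rank 4, and its Smith normal form has invariant factors (1,1,1,1).

Boundary ∂_2: C_2 → C_1 acts by ∂[p,q,r] = [q,r] − [p,r] + [p,q]. For instance
  ∂[v_0,v_2,v_4] = [v_2,v_4] − [v_0,v_4] + [v_0,v_2],
  ∂[v_0,v_1,v_4] = [v_1,v_4] − [v_0,v_4] + [v_0,v_1].
The 10×10 boundary matrix has rank 6 and Smith normal form diag(1,1,1,1,1,1).

Boundary ∂_3: C_3 → C_2 sends each 3-simplex σ to the alternating sum Σ_i (−1)^i (σ with its i-th vertex removed). For instance
  ∂[v_0,v_2,v_3,v_4] = [v_2,v_3,v_4] − [v_0,v_3,v_4] + [v_0,v_2,v_4] − [v_0,v_2,v_3],
  ∂[v_1,v_2,v_3,v_4] = [v_2,v_3,v_4] − [v_1,v_3,v_4] + [v_1,v_2,v_4] − [v_1,v_2,v_3].
The 10×5 boundary matrix has rank 4 and Smith normal form diag(1,1,1,1).

Computing H_k = (kernel of ∂_k) / (image of ∂_{k+1}):

  H_0: rank C_0 − rank ∂_1 = 5 − 4 = 1, and the invariant factors of ∂_1 are all 1, so H_0 = Z.
  H_1: rank ker ∂_1 − rank ∂_2 = (10 − 4) − 6 = 0, and the invariant factors of ∂_2 are all 1, so H_1 = 0.
  H_2: rank ker ∂_2 − rank ∂_3 = (10 − 6) − 4 = 0, and the invariant factors of ∂_3 are all 1, so H_2 = 0.
  H_3: rank ker ∂_3 − rank ∂_4 = (5 − 4) − 0 = 1, and there is no ∂_4, so H_3 = Z.

H_0 ≅ Z,  H_1 = 0,  H_2 = 0,  H_3 ≅ Z.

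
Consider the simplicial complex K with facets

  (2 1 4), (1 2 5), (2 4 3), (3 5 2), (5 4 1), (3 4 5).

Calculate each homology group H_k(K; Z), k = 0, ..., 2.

H_0 = Z,  H_1 = 0,  H_2 = Z.

We work with the vertex ordering 1 < 2 < 3 < 4 < 5. The simplices of K, each written with vertices in increasing order, are:

  0-simplices (5): [1], [2], [3], [4], [5]
  1-simplices (9): [1,2], [1,4], [1,5], [2,3], [2,4], [2,5], [3,4], [3,5], [4,5]
  2-simplices (6): [1,2,4], [1,2,5], [1,4,5], [2,3,4], [2,3,5], [3,4,5]

Hence C_0 ≅ Z^5, C_1 ≅ Z^9, C_2 ≅ Z^6.

∂_1: C_1 → C_0 maps an edge to its endpoints' difference, ∂[p,q] = q − p. For instance
  ∂[1,5] = [5] − [1].
The 5×9 boundary matrix has rank 4 and Smith normal form diag(1,1,1,1).

The boundary map ∂_2: C_2 → C_1 sends each 2-simplex [p,q,r] to [q,r] − [p,r] + [p,q]. For instance
  ∂[2,3,5] = [3,5] − [2,5] + [2,3],
  ∂[2,3,4] = [3,4] − [2,4] + [2,3].
The resulting 9×6 matrix has rank 5, and its Smith normal form has invariant factors (1,1,1,1,1).

Now H_k = ker ∂_k / im ∂_{k+1}, so:

  H_0: rank C_0 − rank ∂_1 = 5 − 4 = 1, and the invariant factors of ∂_1 are all 1, so H_0 = Z.
  H_1: rank ker ∂_1 − rank ∂_2 = (9 − 4) − 5 = 0, and the invariant factors of ∂_2 are all 1, so H_1 = 0.
  H_2: rank ker ∂_2 − rank ∂_3 = (6 − 5) − 0 = 1, and there is no ∂_3, so H_2 = Z.

As a check, the Euler characteristic is 5 − 9 + 6 = 2, which agrees with 1 − 0 + 1 = 2.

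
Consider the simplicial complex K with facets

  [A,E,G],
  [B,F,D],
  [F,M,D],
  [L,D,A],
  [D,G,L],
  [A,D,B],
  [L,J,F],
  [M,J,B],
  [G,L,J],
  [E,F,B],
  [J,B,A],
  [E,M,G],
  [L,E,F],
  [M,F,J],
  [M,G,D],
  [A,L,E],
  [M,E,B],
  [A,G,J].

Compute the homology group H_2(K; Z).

H_2 ≅ 0.

K has 9 vertices, 27 edges, 18 triangles.
rank ∂_2 = 18, rank ∂_3 = 0 ⇒ b_2 = 18 − 18 − 0 = 0. So H_2 ≅ 0.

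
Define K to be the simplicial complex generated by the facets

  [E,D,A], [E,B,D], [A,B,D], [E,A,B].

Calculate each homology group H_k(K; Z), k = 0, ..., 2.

H_0 = Z,  H_1 = 0,  H_2 = Z.

Order the vertices as A < B < D < E. Listing each simplex with vertices in this order, K has dimension 2 with simplices:

  0-simplices (4): A, B, D, E
  1-simplices (6): AB, AD, AE, BD, BE, DE
  2-simplices (4): ABD, ABE, ADE, BDE

so the chain groups are C_0 ≅ Z^4, C_1 ≅ Z^6, C_2 ≅ Z^4.

The boundary map ∂_1: C_1 → C_0 sends each edge [p,q] (with p < q) to q − p. For instance
  ∂BE = E − B.
The 4×6 boundary matrix has rank 3 and Smith normal form diag(1,1,1).

∂_2: C_2 → C_1 acts by ∂[p,q,r] = [q,r] − [p,r] + [p,q]. For instance
  ∂ADE = DE − AE + AD,
  ∂ABE = BE − AE + AB.
The 6×4 boundary matrix has rank 3 and Smith normal form diag(1,1,1).

From H_k ≅ ker(∂_k) / im(∂_{k+1}) we obtain:

  H_0: rank C_0 − rank ∂_1 = 4 − 3 = 1, and the invariant factors of ∂_1 are all 1, so H_0 ≅ Z.
  H_1: rank ker ∂_1 − rank ∂_2 = (6 − 3) − 3 = 0, and the invariant factors of ∂_2 are all 1, so H_1 ≅ 0.
  H_2: rank ker ∂_2 − rank ∂_3 = (4 − 3) − 0 = 1, and there is no ∂_3, so H_2 ≅ Z.

As a check, the Euler characteristic is 4 − 6 + 4 = 2, which agrees with 1 − 0 + 1 = 2.
(K is a triangulation of the 2-sphere S^2.)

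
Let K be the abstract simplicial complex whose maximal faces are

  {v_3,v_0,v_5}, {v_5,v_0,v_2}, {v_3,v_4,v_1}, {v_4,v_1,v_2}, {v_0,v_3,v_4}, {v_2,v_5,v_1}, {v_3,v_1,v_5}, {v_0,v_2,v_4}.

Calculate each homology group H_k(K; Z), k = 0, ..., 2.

We work with the vertex ordering v_0 < v_1 < v_2 < v_3 < v_4 < v_5. The simplices of K, each written with vertices in increasing order, are:

  0-simplices (6): [v_0], [v_1], [v_2], [v_3], [v_4], [v_5]
  1-simplices (12): [v_0,v_2], [v_0,v_3], [v_0,v_4], [v_0,v_5], [v_1,v_2], [v_1,v_3], [v_1,v_4], [v_1,v_5], [v_2,v_4], [v_2,v_5], [v_3,v_4], [v_3,v_5]
  2-simplices (8): [v_0,v_2,v_4], [v_0,v_2,v_5], [v_0,v_3,v_4], [v_0,v_3,v_5], [v_1,v_2,v_4], [v_1,v_2,v_5], [v_1,v_3,v_4], [v_1,v_3,v_5]

giving chain groups C_0 ≅ Z^6, C_1 ≅ Z^12, C_2 ≅ Z^8.

Boundary ∂_1: C_1 → C_0 sends each edge [p,q] (with p < q) to q − p.
This gives a 6×12 integer matrix of rank 5; reducing to Smith normal form yields diagonal entries (1,1,1,1,1).

Boundary ∂_2: C_2 → C_1 sends each 2-simplex [p,q,r] to [q,r] − [p,r] + [p,q]. For instance
  ∂[v_1,v_3,v_5] = [v_3,v_5] − [v_1,v_5] + [v_1,v_3],
  ∂[v_0,v_2,v_4] = [v_2,v_4] − [v_0,v_4] + [v_0,v_2].
As a 12×8 matrix over Z this has rank 7, with invariant factors (1,1,1,1,1,1,1).

Now H_k = ker ∂_k / im ∂_{k+1}, so:

  H_0: rank C_0 − rank ∂_1 = 6 − 5 = 1, and the invariant factors of ∂_1 are all 1, so H_0 ≅ Z.
  H_1: rank ker ∂_1 − rank ∂_2 = (12 − 5) − 7 = 0, and the invariant factors of ∂_2 are all 1, so H_1 ≅ 0.
  H_2: rank ker ∂_2 − rank ∂_3 = (8 − 7) − 0 = 1, and there is no ∂_3, so H_2 ≅ Z.

H_0 = Z,  H_1 = 0,  H_2 = Z.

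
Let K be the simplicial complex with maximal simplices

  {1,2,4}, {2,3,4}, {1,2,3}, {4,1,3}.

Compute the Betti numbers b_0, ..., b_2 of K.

Take the total order 1 < 2 < 3 < 4 on the vertex set. Then K (dimension 2) consists of the simplices:

  0-simplices (4): [1], [2], [3], [4]
  1-simplices (6): [1,2], [1,3], [1,4], [2,3], [2,4], [3,4]
  2-simplices (4): [1,2,3], [1,2,4], [1,3,4], [2,3,4]

so the chain groups are C_0 ≅ Z^4, C_1 ≅ Z^6, C_2 ≅ Z^4.

The boundary map ∂_1: C_1 → C_0 is given by ∂[p,q] = [q] − [p].
The resulting 4×6 matrix has rank 3, and its Smith normal form has invariant factors (1,1,1).

Boundary ∂_2: C_2 → C_1 sends each 2-simplex [p,q,r] to [q,r] − [p,r] + [p,q]. For instance
  ∂[2,3,4] = [3,4] − [2,4] + [2,3],
  ∂[1,3,4] = [3,4] − [1,4] + [1,3].
The 6×4 boundary matrix has rank 3 and Smith normal form diag(1,1,1).

Computing H_k = (kernel of ∂_k) / (image of ∂_{k+1}):

  H_0: rank C_0 − rank ∂_1 = 4 − 3 = 1, and the invariant factors of ∂_1 are all 1, so H_0 = Z.
  H_1: rank ker ∂_1 − rank ∂_2 = (6 − 3) − 3 = 0, and the invariant factors of ∂_2 are all 1, so H_1 = 0.
  H_2: rank ker ∂_2 − rank ∂_3 = (4 − 3) − 0 = 1, and there is no ∂_3, so H_2 = Z.

As a check, the Euler characteristic is 4 − 6 + 4 = 2, which agrees with 1 − 0 + 1 = 2.
(K is a triangulation of the 2-sphere S^2.)

Hence the Betti numbers are b_0 = 1, b_1 = 0, b_2 = 1.

b_0 = 1, b_1 = 0, b_2 = 1.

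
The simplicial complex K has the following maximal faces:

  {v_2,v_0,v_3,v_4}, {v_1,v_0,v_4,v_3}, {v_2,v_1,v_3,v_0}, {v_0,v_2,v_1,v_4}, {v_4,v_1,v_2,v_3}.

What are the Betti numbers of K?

Fix the vertex order v_0 < v_1 < v_2 < v_3 < v_4 and write every simplex with vertices in increasing order. Then dim K = 3 and the simplices of K are:

  0-simplices (5): [v_0], [v_1], [v_2], [v_3], [v_4]
  1-simplices (10): [v_0,v_1], [v_0,v_2], [v_0,v_3], [v_0,v_4], [v_1,v_2], [v_1,v_3], [v_1,v_4], [v_2,v_3], [v_2,v_4], [v_3,v_4]
  2-simplices (10): [v_0,v_1,v_2], [v_0,v_1,v_3], [v_0,v_1,v_4], [v_0,v_2,v_3], [v_0,v_2,v_4], [v_0,v_3,v_4], [v_1,v_2,v_3], [v_1,v_2,v_4], [v_1,v_3,v_4], [v_2,v_3,v_4]
  3-simplices (5): [v_0,v_1,v_2,v_3], [v_0,v_1,v_2,v_4], [v_0,v_1,v_3,v_4], [v_0,v_2,v_3,v_4], [v_1,v_2,v_3,v_4]

giving chain groups C_0 ≅ Z^5, C_1 ≅ Z^10, C_2 ≅ Z^10, C_3 ≅ Z^5.

The boundary map ∂_1: C_1 → C_0 maps an edge to its endpoints' difference, ∂[p,q] = q − p. For instance
  ∂[v_1,v_2] = [v_2] − [v_1].
This gives a 5×10 integer matrix of rank 4; reducing to Smith normal form yields diagonal entries (1,1,1,1).

The boundary map ∂_2: C_2 → C_1 maps a triangle to the signed sum of its edges. For instance
  ∂[v_1,v_2,v_3] = [v_2,v_3] − [v_1,v_3] + [v_1,v_2],
  ∂[v_2,v_3,v_4] = [v_3,v_4] − [v_2,v_4] + [v_2,v_3].
The 10×10 boundary matrix has rank 6 and Smith normal form diag(1,1,1,1,1,1).

Boundary ∂_3: C_3 → C_2 sends each 3-simplex σ to the alternating sum Σ_i (−1)^i (σ with its i-th vertex removed). For instance
  ∂[v_0,v_2,v_3,v_4] = [v_2,v_3,v_4] − [v_0,v_3,v_4] + [v_0,v_2,v_4] − [v_0,v_2,v_3],
  ∂[v_0,v_1,v_2,v_4] = [v_1,v_2,v_4] − [v_0,v_2,v_4] + [v_0,v_1,v_4] − [v_0,v_1,v_2].
As a 10×5 matrix over Z this has rank 4, with invariant factors (1,1,1,1).

From H_k ≅ ker(∂_k) / im(∂_{k+1}) we obtain:

  H_0: rank C_0 − rank ∂_1 = 5 − 4 = 1, and the invariant factors of ∂_1 are all 1, so H_0 ≅ Z.
  H_1: rank ker ∂_1 − rank ∂_2 = (10 − 4) − 6 = 0, and the invariant factors of ∂_2 are all 1, so H_1 ≅ 0.
  H_2: rank ker ∂_2 − rank ∂_3 = (10 − 6) − 4 = 0, and the invariant factors of ∂_3 are all 1, so H_2 ≅ 0.
  H_3: rank ker ∂_3 − rank ∂_4 = (5 − 4) − 0 = 1, and there is no ∂_4, so H_3 ≅ Z.

As a check, the Euler characteristic is 5 − 10 + 10 − 5 = 0, which agrees with 1 − 0 + 0 − 1 = 0.
(K is a triangulation of the 3-sphere S^3.)

Hence the Betti numbers are b_0 = 1, b_1 = 0, b_2 = 0, b_3 = 1.

b_0 = 1, b_1 = 0, b_2 = 0, b_3 = 1.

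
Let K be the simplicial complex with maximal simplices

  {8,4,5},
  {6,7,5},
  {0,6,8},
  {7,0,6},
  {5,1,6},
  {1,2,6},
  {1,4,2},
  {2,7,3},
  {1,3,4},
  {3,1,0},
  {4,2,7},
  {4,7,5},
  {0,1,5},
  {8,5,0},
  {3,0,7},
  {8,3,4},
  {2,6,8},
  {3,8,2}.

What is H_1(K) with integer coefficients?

Fix the vertex order 0 < 1 < 2 < 3 < 4 < 5 < 6 < 7 < 8 and write every simplex with vertices in increasing order. Then dim K = 2 and the simplices of K are:

  0-simplices (9): [0], [1], [2], [3], [4], [5], [6], [7], [8]
  1-simplices (27): (27 of them)
  2-simplices (18): [0,1,3], [0,1,5], [0,3,7], [0,5,8], [0,6,7], [0,6,8], [1,2,4], [1,2,6], [1,3,4], [1,5,6], [2,3,7], [2,3,8], [2,4,7], [2,6,8], [3,4,8], [4,5,7], [4,5,8], [5,6,7]

giving chain groups C_0 ≅ Z^9, C_1 ≅ Z^27, C_2 ≅ Z^18.

∂_1: C_1 → C_0 maps an edge to its endpoints' difference, ∂[p,q] = q − p. For instance
  ∂[3,7] = [7] − [3].
The resulting 9×27 matrix has rank 8, and its Smith normal form has invariant factors (1,1,1,1,1,1,1,1).

Boundary ∂_2: C_2 → C_1 acts by ∂[p,q,r] = [q,r] − [p,r] + [p,q]. For instance
  ∂[0,6,8] = [6,8] − [0,8] + [0,6],
  ∂[3,4,8] = [4,8] − [3,8] + [3,4].
This gives a 27×18 integer matrix of rank 18; reducing to Smith normal form yields diagonal entries (1,1,1,1,1,1,1,1,1,1,1,1,1,1,1,1,1,2).

Now H_k = ker ∂_k / im ∂_{k+1}, so:

  H_1: rank ker ∂_1 − rank ∂_2 = (27 − 8) − 18 = 1, and ∂_2 has invariant factor 2 > 1, so H_1 ≅ Z ⊕ Z_2.

H_1 = Z ⊕ Z_2.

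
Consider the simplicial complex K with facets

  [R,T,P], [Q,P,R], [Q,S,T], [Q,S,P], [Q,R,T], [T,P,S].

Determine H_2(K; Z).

We work with the vertex ordering P < Q < R < S < T. The simplices of K, each written with vertices in increasing order, are:

  0-simplices (5): P, Q, R, S, T
  1-simplices (9): PQ, PR, PS, PT, QR, QS, QT, RT, ST
  2-simplices (6): PQR, PQS, PRT, PST, QRT, QST

Hence C_0 ≅ Z^5, C_1 ≅ Z^9, C_2 ≅ Z^6.

∂_1: C_1 → C_0 maps an edge to its endpoints' difference, ∂[p,q] = q − p. For instance
  ∂PQ = Q − P.
This gives a 5×9 integer matrix of rank 4; reducing to Smith normal form yields diagonal entries (1,1,1,1).

Boundary ∂_2: C_2 → C_1 sends each 2-simplex [p,q,r] to [q,r] − [p,r] + [p,q]. For instance
  ∂QRT = RT − QT + QR,
  ∂QST = ST − QT + QS.
The resulting 9×6 matrix has rank 5, and its Smith normal form has invariant factors (1,1,1,1,1).

Computing H_k = (kernel of ∂_k) / (image of ∂_{k+1}):

  H_2: rank ker ∂_2 − rank ∂_3 = (6 − 5) − 0 = 1, and there is no ∂_3, so H_2 ≅ Z.

H_2 ≅ Z.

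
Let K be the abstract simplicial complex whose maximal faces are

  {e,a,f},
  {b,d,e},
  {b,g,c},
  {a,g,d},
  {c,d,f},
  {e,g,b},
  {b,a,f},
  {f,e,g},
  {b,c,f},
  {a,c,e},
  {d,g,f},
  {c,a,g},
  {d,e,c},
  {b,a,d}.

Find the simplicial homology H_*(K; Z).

Fix the vertex order a < b < c < d < e < f < g and write every simplex with vertices in increasing order. Then dim K = 2 and the simplices of K are:

  0-simplices (7): a, b, c, d, e, f, g
  1-simplices (21): ab, ac, ad, ae, af, ag, bc, bd, be, bf, bg, cd, ce, cf, cg, de, df, dg, ef, eg, fg
  2-simplices (14): abd, abf, ace, acg, adg, aef, bcf, bcg, bde, beg, cde, cdf, dfg, efg

so the chain groups are C_0 ≅ Z^7, C_1 ≅ Z^21, C_2 ≅ Z^14.

∂_1: C_1 → C_0 sends each edge [p,q] (with p < q) to q − p. For instance
  ∂cd = d − c.
This gives a 7×21 integer matrix of rank 6; reducing to Smith normal form yields diagonal entries (1,1,1,1,1,1).

The boundary map ∂_2: C_2 → C_1 acts by ∂[p,q,r] = [q,r] − [p,r] + [p,q]. For instance
  ∂acg = cg − ag + ac,
  ∂cde = de − ce + cd.
The 21×14 boundary matrix has rank 13 and Smith normal form diag(1,1,1,1,1,1,1,1,1,1,1,1,1).

Now H_k = ker ∂_k / im ∂_{k+1}, so:

  H_0: rank C_0 − rank ∂_1 = 7 − 6 = 1, and the invariant factors of ∂_1 are all 1, so H_0 ≅ Z.
  H_1: rank ker ∂_1 − rank ∂_2 = (21 − 6) − 13 = 2, and the invariant factors of ∂_2 are all 1, so H_1 ≅ Z^2.
  H_2: rank ker ∂_2 − rank ∂_3 = (14 − 13) − 0 = 1, and there is no ∂_3, so H_2 ≅ Z.

As a check, the Euler characteristic is 7 − 21 + 14 = 0, which agrees with 1 − 2 + 1 = 0.

H_0 = Z,  H_1 = Z^2,  H_2 = Z.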